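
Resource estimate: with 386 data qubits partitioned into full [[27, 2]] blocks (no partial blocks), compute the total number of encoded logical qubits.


Each code block uses 27 physical qubits for 2 logical qubit(s).
Number of complete blocks = floor(386 / 27) = 14
Logical qubits = 14 * 2
= 28

28


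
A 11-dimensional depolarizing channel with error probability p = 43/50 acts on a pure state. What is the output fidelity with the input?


F = (1-p) + p/d
= (1 - 0.8600) + 0.8600/11
= 0.1400 + 0.0782
= 0.2182

0.2182


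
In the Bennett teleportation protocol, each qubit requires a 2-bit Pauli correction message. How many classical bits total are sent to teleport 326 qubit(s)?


Quantum teleportation requires 2 classical bits per qubit teleported.
326 qubit(s) -> 2 * 326 = 652 classical bits

652


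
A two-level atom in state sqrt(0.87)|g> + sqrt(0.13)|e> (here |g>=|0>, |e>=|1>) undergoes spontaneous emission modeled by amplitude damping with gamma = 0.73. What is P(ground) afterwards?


For amplitude damping with parameter gamma on state sqrt(a)|0> + sqrt(b)|1>:
alpha^2 = 0.87, beta^2 = 0.13
P(|0>) = alpha^2 + gamma * beta^2
= 0.87 + 0.73 * 0.13
= 0.87 + 0.0949
= 0.9649

0.9649


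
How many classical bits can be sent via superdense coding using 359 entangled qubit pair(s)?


Superdense coding allows 2 classical bits per shared entangled pair.
359 pair(s) -> 2 * 359 = 718 classical bits

718


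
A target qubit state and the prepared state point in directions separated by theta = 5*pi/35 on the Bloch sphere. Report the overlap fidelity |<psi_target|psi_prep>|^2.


For states separated by angle theta on Bloch sphere:
F = cos^2(theta/2)
theta = 5*pi/35 = 0.4488
theta/2 = 0.2244
cos(theta/2) = 0.9749
F = 0.9505

0.9505


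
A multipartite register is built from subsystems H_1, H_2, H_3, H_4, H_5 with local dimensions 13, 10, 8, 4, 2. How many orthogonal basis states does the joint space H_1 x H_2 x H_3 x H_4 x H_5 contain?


dim(H_1 x H_2 x H_3 x H_4 x H_5) = 13 * 10 * 8 * 4 * 2
= 130 * 8 * 4 * 2
= 1040 * 4 * 2
= 4160 * 2
= 8320

8320


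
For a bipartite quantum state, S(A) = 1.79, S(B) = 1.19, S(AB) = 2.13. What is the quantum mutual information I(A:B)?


I(A:B) = S(A) + S(B) - S(AB)
= 1.79 + 1.19 - 2.13
= 0.8500

0.8500


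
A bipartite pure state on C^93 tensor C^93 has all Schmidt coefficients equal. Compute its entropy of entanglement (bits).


For a maximally entangled state in d x d:
S = log2(d) = log2(93)
= 6.5392

6.5392


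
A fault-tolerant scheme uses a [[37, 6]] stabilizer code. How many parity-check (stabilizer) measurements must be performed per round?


For an [[n,k]] stabilizer code:
Number of stabilizer generators = n - k
= 37 - 6
= 31

31


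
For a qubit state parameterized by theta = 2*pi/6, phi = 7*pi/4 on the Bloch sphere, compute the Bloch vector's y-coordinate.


theta = 1.0472, phi = 5.4978
r_y = sin(theta)*sin(phi) = 0.8660 * -0.7071
r_y = -0.6124

-0.6124


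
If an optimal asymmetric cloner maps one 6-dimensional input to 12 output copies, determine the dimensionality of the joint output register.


Output space = H^(tensor 12) where dim(H) = 6
dim = 6^12
= 36 (after 2 factors)
= 216 (after 3 factors)
= 1296 (after 4 factors)
= 7776 (after 5 factors)
= 46656 (after 6 factors)
= 279936 (after 7 factors)
= 1679616 (after 8 factors)
= 10077696 (after 9 factors)
= 60466176 (after 10 factors)
= 362797056 (after 11 factors)
= 2176782336 (after 12 factors)
= 2176782336

2176782336


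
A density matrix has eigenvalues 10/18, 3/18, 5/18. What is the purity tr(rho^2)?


tr(rho^2) = sum of eigenvalues squared
= (10/18)^2 + (3/18)^2 + (5/18)^2
= (100 + 9 + 25) / 324
= 134/324
= 0.4136

0.4136


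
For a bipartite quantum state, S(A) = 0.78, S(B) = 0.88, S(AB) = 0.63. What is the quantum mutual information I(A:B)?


I(A:B) = S(A) + S(B) - S(AB)
= 0.78 + 0.88 - 0.63
= 1.0300

1.0300


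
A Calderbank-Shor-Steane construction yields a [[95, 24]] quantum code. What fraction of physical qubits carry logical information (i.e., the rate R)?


Code rate R = k/n
= 24/95
= 0.2526

0.2526


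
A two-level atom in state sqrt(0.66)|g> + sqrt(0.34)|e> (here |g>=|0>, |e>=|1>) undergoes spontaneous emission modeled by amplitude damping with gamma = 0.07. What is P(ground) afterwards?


For amplitude damping with parameter gamma on state sqrt(a)|0> + sqrt(b)|1>:
alpha^2 = 0.66, beta^2 = 0.34
P(|0>) = alpha^2 + gamma * beta^2
= 0.66 + 0.07 * 0.34
= 0.66 + 0.0238
= 0.6838

0.6838


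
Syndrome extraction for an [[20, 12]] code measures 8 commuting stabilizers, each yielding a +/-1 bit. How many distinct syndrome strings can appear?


Each stabilizer generator gives a binary (+1 or -1) measurement outcome.
With 8 independent generators:
Total syndromes = 2^8
= 256

256


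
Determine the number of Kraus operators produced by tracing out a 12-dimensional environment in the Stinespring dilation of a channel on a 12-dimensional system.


Tracing out the environment in an orthonormal basis {|i>_E} gives Kraus operators K_i = <i|_E U |0>_E.
Number of Kraus operators = dim(H_env) = d_env
= 12

12


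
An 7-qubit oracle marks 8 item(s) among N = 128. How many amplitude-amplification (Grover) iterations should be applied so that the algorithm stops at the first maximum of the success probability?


After j Grover iterations the success probability is P(j) = sin^2((2j+1)*theta), where sin(theta) = sqrt(k/N).
N = 2^7 = 128, k = 8
sin(theta) = sqrt(k/N) = 0.25
theta = arcsin(sqrt(k/N)) = 0.2526802551 rad
P(j) reaches its first maximum when (2j+1)*theta is as close as possible to pi/2, i.e. j = round(pi/(4*theta) - 1/2).
pi/(4*theta) - 1/2 = 2.6083
(For comparison, the common estimate pi/4 * sqrt(N/k) = 3.1416; the exact maximiser is used here.)
Optimal iterations = 3

3


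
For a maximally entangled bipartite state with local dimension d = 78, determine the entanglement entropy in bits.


For a maximally entangled state in d x d:
S = log2(d) = log2(78)
= 6.2854

6.2854


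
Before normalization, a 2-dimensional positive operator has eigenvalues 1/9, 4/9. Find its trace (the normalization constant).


tr(M) = sum of eigenvalues
= 1/9 + 4/9
= 5/9
= 0.5556

0.5556


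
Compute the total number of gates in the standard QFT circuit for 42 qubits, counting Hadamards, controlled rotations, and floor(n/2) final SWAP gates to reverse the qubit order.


Hadamard gates: 42
Controlled rotations: n*(n-1)/2 = 42*41/2 = 861
SWAP gates: floor(n/2) = floor(42/2) = 21
Total = 42 + 861 + 21
= 924

924


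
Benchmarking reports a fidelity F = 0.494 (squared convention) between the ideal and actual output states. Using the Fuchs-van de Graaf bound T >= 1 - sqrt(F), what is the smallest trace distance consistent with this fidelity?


Fuchs-van de Graaf (squared-fidelity convention): 1 - sqrt(F) <= T <= sqrt(1 - F).
Lower bound: T >= 1 - sqrt(F)
sqrt(F) = sqrt(0.494) = 0.7029
T >= 1 - 0.7029
T >= 0.2971

0.2971


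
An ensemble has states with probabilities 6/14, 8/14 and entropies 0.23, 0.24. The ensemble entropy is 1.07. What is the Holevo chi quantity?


chi = S(rho) - sum_i p_i * S(rho_i)
Weighted entropy = 6/14 * 0.23 + 8/14 * 0.24
= 0.2357
chi = 1.07 - 0.2357
= 0.8343

0.8343


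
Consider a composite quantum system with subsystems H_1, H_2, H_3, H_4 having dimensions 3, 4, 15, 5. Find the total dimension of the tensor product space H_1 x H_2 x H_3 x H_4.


dim(H_1 x H_2 x H_3 x H_4) = 3 * 4 * 15 * 5
= 12 * 15 * 5
= 180 * 5
= 900

900


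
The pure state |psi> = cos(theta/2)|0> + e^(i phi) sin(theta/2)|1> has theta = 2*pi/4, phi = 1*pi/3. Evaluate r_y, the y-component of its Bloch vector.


theta = 1.5708, phi = 1.0472
r_y = sin(theta)*sin(phi) = 1.0000 * 0.8660
r_y = 0.8660

0.8660


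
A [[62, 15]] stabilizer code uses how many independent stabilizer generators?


For an [[n,k]] stabilizer code:
Number of stabilizer generators = n - k
= 62 - 15
= 47

47


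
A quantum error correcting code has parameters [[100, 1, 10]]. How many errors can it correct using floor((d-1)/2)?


Code parameters: [[100, 1, 10]], distance d = 10.
Number of correctable errors = floor((d-1)/2)
= floor((10 - 1)/2)
= floor(9/2)
= 4

4


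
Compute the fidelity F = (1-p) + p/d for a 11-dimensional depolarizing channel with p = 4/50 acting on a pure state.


F = (1-p) + p/d
= (1 - 0.0800) + 0.0800/11
= 0.9200 + 0.0073
= 0.9273

0.9273


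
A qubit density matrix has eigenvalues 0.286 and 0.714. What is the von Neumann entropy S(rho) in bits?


S = -p*log2(p) - (1-p)*log2(1-p)
p = 0.2860, 1-p = 0.7140
= -0.2860 * log2(0.2860) - 0.7140 * log2(0.7140)
= -(-0.5165) - (-0.3470)
= 0.8635

0.8635


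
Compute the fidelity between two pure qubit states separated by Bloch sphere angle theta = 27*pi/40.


For states separated by angle theta on Bloch sphere:
F = cos^2(theta/2)
theta = 27*pi/40 = 2.1206
theta/2 = 1.0603
cos(theta/2) = 0.4886
F = 0.2388

0.2388


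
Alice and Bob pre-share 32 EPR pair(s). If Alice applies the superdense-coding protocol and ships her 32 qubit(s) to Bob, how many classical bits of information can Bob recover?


Superdense coding allows 2 classical bits per shared entangled pair.
32 pair(s) -> 2 * 32 = 64 classical bits

64


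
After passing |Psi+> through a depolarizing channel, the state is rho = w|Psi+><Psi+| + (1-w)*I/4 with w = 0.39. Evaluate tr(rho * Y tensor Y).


|Psi+> = (|01> + |10>)/sqrt(2)
For the pure Bell state, <Y_A Y_B> = +1 (Bell-state Pauli correlator).
The maximally-mixed part I/4 has tr(I/4 * P tensor P) = 0 for any traceless Pauli P.
So <Y_A Y_B>_rho = w * (+1) + (1 - w) * 0
= 0.39 * (+1)
= 0.3900

0.3900


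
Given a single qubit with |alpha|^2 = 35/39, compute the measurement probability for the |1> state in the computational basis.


|alpha|^2 = 35/39 = 0.8974
|beta|^2 = 1 - 35/39 = 4/39 = 0.1026
P(|1>) = |beta|^2 = 0.1026

0.1026


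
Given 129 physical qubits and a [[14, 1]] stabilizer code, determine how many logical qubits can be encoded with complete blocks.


Each code block uses 14 physical qubits for 1 logical qubit(s).
Number of complete blocks = floor(129 / 14) = 9
Logical qubits = 9 * 1
= 9

9


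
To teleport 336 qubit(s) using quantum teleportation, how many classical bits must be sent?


Quantum teleportation requires 2 classical bits per qubit teleported.
336 qubit(s) -> 2 * 336 = 672 classical bits

672


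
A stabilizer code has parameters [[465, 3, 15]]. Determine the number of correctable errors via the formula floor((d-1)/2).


Code parameters: [[465, 3, 15]], distance d = 15.
Number of correctable errors = floor((d-1)/2)
= floor((15 - 1)/2)
= floor(14/2)
= 7

7


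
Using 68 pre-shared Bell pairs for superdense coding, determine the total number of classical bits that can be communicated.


Superdense coding allows 2 classical bits per shared entangled pair.
68 pair(s) -> 2 * 68 = 136 classical bits

136


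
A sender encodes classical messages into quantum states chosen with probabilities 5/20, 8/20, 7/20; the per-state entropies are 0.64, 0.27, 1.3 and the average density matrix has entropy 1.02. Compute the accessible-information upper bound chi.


chi = S(rho) - sum_i p_i * S(rho_i)
Weighted entropy = 5/20 * 0.64 + 8/20 * 0.27 + 7/20 * 1.3
= 0.7230
chi = 1.02 - 0.7230
= 0.2970

0.2970


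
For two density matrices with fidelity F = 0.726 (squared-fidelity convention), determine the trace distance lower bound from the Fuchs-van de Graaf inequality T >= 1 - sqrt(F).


Fuchs-van de Graaf (squared-fidelity convention): 1 - sqrt(F) <= T <= sqrt(1 - F).
Lower bound: T >= 1 - sqrt(F)
sqrt(F) = sqrt(0.726) = 0.8521
T >= 1 - 0.8521
T >= 0.1479

0.1479


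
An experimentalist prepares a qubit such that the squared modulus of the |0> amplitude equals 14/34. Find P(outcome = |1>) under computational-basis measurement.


|alpha|^2 = 14/34 = 0.4118
|beta|^2 = 1 - 14/34 = 20/34 = 0.5882
P(|1>) = |beta|^2 = 0.5882

0.5882


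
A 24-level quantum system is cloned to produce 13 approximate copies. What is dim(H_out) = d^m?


Output space = H^(tensor 13) where dim(H) = 24
dim = 24^13
= 576 (after 2 factors)
= 13824 (after 3 factors)
= 331776 (after 4 factors)
= 7962624 (after 5 factors)
= 191102976 (after 6 factors)
= 4586471424 (after 7 factors)
= 110075314176 (after 8 factors)
= 2641807540224 (after 9 factors)
= 63403380965376 (after 10 factors)
= 1521681143169024 (after 11 factors)
= 36520347436056576 (after 12 factors)
= 876488338465357824 (after 13 factors)
= 876488338465357824

876488338465357824


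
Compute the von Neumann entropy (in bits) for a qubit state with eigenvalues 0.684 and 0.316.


S = -p*log2(p) - (1-p)*log2(1-p)
p = 0.6840, 1-p = 0.3160
= -0.6840 * log2(0.6840) - 0.3160 * log2(0.3160)
= -(-0.3748) - (-0.5252)
= 0.9000

0.9000


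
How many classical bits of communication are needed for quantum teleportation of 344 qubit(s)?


Quantum teleportation requires 2 classical bits per qubit teleported.
344 qubit(s) -> 2 * 344 = 688 classical bits

688


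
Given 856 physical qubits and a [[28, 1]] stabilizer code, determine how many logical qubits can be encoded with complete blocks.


Each code block uses 28 physical qubits for 1 logical qubit(s).
Number of complete blocks = floor(856 / 28) = 30
Logical qubits = 30 * 1
= 30

30


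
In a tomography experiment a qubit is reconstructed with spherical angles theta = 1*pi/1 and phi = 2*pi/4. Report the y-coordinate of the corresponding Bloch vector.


theta = 3.1416, phi = 1.5708
r_y = sin(theta)*sin(phi) = 0.0000 * 1.0000
r_y = 0.0000

0.0000


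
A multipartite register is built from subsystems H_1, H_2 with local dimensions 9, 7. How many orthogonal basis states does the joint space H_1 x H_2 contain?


dim(H_1 x H_2) = 9 * 7
= 63

63


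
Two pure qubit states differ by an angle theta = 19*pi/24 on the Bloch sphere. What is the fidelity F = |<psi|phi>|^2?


For states separated by angle theta on Bloch sphere:
F = cos^2(theta/2)
theta = 19*pi/24 = 2.4871
theta/2 = 1.2435
cos(theta/2) = 0.3214
F = 0.1033

0.1033


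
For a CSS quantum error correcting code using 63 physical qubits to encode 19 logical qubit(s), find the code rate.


Code rate R = k/n
= 19/63
= 0.3016

0.3016


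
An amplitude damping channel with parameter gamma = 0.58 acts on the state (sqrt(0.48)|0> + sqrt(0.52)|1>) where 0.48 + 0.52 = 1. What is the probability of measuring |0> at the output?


For amplitude damping with parameter gamma on state sqrt(a)|0> + sqrt(b)|1>:
alpha^2 = 0.48, beta^2 = 0.52
P(|0>) = alpha^2 + gamma * beta^2
= 0.48 + 0.58 * 0.52
= 0.48 + 0.3016
= 0.7816

0.7816


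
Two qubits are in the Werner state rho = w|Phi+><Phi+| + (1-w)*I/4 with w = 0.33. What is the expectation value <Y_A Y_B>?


|Phi+> = (|00> + |11>)/sqrt(2)
For the pure Bell state, <Y_A Y_B> = -1 (Bell-state Pauli correlator).
The maximally-mixed part I/4 has tr(I/4 * P tensor P) = 0 for any traceless Pauli P.
So <Y_A Y_B>_rho = w * (-1) + (1 - w) * 0
= 0.33 * (-1)
= -0.3300

-0.3300


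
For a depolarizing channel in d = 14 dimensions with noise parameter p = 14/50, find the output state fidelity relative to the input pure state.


F = (1-p) + p/d
= (1 - 0.2800) + 0.2800/14
= 0.7200 + 0.0200
= 0.7400

0.7400


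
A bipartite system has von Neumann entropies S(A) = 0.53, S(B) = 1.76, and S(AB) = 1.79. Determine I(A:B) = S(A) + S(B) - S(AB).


I(A:B) = S(A) + S(B) - S(AB)
= 0.53 + 1.76 - 1.79
= 0.5000

0.5000


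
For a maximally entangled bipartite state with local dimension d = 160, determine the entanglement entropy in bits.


For a maximally entangled state in d x d:
S = log2(d) = log2(160)
= 7.3219

7.3219


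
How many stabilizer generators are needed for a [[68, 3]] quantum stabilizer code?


For an [[n,k]] stabilizer code:
Number of stabilizer generators = n - k
= 68 - 3
= 65

65


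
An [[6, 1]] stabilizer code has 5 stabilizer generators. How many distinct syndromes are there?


Each stabilizer generator gives a binary (+1 or -1) measurement outcome.
With 5 independent generators:
Total syndromes = 2^5
= 32

32


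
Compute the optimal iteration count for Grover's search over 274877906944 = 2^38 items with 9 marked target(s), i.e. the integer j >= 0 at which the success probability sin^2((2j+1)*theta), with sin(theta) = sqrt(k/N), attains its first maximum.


After j Grover iterations the success probability is P(j) = sin^2((2j+1)*theta), where sin(theta) = sqrt(k/N).
N = 2^38 = 274877906944, k = 9
sin(theta) = sqrt(k/N) = 5.722045898e-06
theta = arcsin(sqrt(k/N)) = 5.722045898e-06 rad
P(j) reaches its first maximum when (2j+1)*theta is as close as possible to pi/2, i.e. j = round(pi/(4*theta) - 1/2).
pi/(4*theta) - 1/2 = 137257.7774
(For comparison, the common estimate pi/4 * sqrt(N/k) = 137258.2774; the exact maximiser is used here.)
Optimal iterations = 137258

137258


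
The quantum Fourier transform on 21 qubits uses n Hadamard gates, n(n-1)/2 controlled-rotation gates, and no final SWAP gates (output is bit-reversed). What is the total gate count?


Hadamard gates: 21
Controlled rotations: n*(n-1)/2 = 21*20/2 = 210
SWAP gates: 0 (omitted)
Total = 21 + 210
= 231

231


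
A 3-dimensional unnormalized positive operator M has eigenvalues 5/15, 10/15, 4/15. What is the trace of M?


tr(M) = sum of eigenvalues
= 5/15 + 10/15 + 4/15
= 19/15
= 1.2667

1.2667


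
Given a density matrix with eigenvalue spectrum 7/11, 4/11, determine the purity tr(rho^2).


tr(rho^2) = sum of eigenvalues squared
= (7/11)^2 + (4/11)^2
= (49 + 16) / 121
= 65/121
= 0.5372

0.5372


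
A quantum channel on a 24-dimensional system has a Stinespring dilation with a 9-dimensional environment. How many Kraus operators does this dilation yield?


Tracing out the environment in an orthonormal basis {|i>_E} gives Kraus operators K_i = <i|_E U |0>_E.
Number of Kraus operators = dim(H_env) = d_env
= 9

9


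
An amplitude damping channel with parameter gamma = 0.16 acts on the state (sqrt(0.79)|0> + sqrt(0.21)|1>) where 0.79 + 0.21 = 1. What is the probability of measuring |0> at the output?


For amplitude damping with parameter gamma on state sqrt(a)|0> + sqrt(b)|1>:
alpha^2 = 0.79, beta^2 = 0.21
P(|0>) = alpha^2 + gamma * beta^2
= 0.79 + 0.16 * 0.21
= 0.79 + 0.0336
= 0.8236

0.8236


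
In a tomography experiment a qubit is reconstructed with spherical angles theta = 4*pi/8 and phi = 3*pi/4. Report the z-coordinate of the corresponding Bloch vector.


theta = 1.5708, phi = 2.3562
r_z = cos(theta) = 0.0000

0.0000


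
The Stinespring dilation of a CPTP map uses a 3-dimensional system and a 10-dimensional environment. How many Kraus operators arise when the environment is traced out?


Tracing out the environment in an orthonormal basis {|i>_E} gives Kraus operators K_i = <i|_E U |0>_E.
Number of Kraus operators = dim(H_env) = d_env
= 10

10


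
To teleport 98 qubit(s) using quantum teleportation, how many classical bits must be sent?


Quantum teleportation requires 2 classical bits per qubit teleported.
98 qubit(s) -> 2 * 98 = 196 classical bits

196


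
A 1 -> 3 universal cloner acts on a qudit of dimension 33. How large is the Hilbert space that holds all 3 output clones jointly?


Output space = H^(tensor 3) where dim(H) = 33
dim = 33^3
= 1089 (after 2 factors)
= 35937 (after 3 factors)
= 35937

35937


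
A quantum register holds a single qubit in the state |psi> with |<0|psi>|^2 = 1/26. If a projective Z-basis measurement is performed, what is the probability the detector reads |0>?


|alpha|^2 = 1/26 = 0.0385
|beta|^2 = 1 - 1/26 = 25/26 = 0.9615
P(|0>) = |alpha|^2 = 0.0385

0.0385


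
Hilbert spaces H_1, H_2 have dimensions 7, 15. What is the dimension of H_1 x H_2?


dim(H_1 x H_2) = 7 * 15
= 105

105


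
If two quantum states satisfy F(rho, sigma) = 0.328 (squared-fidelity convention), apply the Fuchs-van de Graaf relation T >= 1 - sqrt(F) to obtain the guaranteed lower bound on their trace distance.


Fuchs-van de Graaf (squared-fidelity convention): 1 - sqrt(F) <= T <= sqrt(1 - F).
Lower bound: T >= 1 - sqrt(F)
sqrt(F) = sqrt(0.328) = 0.5727
T >= 1 - 0.5727
T >= 0.4273

0.4273


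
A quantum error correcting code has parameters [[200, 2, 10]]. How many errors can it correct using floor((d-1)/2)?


Code parameters: [[200, 2, 10]], distance d = 10.
Number of correctable errors = floor((d-1)/2)
= floor((10 - 1)/2)
= floor(9/2)
= 4

4


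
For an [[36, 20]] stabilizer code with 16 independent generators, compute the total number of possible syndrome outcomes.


Each stabilizer generator gives a binary (+1 or -1) measurement outcome.
With 16 independent generators:
Total syndromes = 2^16
= 65536

65536


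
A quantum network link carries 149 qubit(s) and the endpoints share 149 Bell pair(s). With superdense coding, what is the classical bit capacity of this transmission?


Superdense coding allows 2 classical bits per shared entangled pair.
149 pair(s) -> 2 * 149 = 298 classical bits

298


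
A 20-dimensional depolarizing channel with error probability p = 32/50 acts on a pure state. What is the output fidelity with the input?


F = (1-p) + p/d
= (1 - 0.6400) + 0.6400/20
= 0.3600 + 0.0320
= 0.3920

0.3920


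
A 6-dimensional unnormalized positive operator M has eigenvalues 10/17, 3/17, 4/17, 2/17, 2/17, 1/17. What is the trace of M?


tr(M) = sum of eigenvalues
= 10/17 + 3/17 + 4/17 + 2/17 + 2/17 + 1/17
= 22/17
= 1.2941

1.2941


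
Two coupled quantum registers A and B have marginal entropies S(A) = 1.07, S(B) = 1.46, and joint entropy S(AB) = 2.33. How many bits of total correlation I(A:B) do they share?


I(A:B) = S(A) + S(B) - S(AB)
= 1.07 + 1.46 - 2.33
= 0.2000

0.2000


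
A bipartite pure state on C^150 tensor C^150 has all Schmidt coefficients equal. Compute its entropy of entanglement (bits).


For a maximally entangled state in d x d:
S = log2(d) = log2(150)
= 7.2288

7.2288


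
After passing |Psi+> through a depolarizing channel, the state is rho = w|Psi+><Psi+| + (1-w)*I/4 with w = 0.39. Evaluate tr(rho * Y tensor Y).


|Psi+> = (|01> + |10>)/sqrt(2)
For the pure Bell state, <Y_A Y_B> = +1 (Bell-state Pauli correlator).
The maximally-mixed part I/4 has tr(I/4 * P tensor P) = 0 for any traceless Pauli P.
So <Y_A Y_B>_rho = w * (+1) + (1 - w) * 0
= 0.39 * (+1)
= 0.3900

0.3900


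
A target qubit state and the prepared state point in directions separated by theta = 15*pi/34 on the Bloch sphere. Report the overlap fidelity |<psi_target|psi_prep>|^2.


For states separated by angle theta on Bloch sphere:
F = cos^2(theta/2)
theta = 15*pi/34 = 1.3860
theta/2 = 0.6930
cos(theta/2) = 0.7693
F = 0.5919

0.5919


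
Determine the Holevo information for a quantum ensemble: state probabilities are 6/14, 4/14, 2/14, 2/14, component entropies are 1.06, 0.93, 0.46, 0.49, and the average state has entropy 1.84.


chi = S(rho) - sum_i p_i * S(rho_i)
Weighted entropy = 6/14 * 1.06 + 4/14 * 0.93 + 2/14 * 0.46 + 2/14 * 0.49
= 0.8557
chi = 1.84 - 0.8557
= 0.9843

0.9843


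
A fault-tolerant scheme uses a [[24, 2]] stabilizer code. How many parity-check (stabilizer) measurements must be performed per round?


For an [[n,k]] stabilizer code:
Number of stabilizer generators = n - k
= 24 - 2
= 22

22


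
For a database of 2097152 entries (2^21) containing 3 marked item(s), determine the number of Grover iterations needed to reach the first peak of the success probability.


After j Grover iterations the success probability is P(j) = sin^2((2j+1)*theta), where sin(theta) = sqrt(k/N).
N = 2^21 = 2097152, k = 3
sin(theta) = sqrt(k/N) = 0.001196039913
theta = arcsin(sqrt(k/N)) = 0.001196040199 rad
P(j) reaches its first maximum when (2j+1)*theta is as close as possible to pi/2, i.e. j = round(pi/(4*theta) - 1/2).
pi/(4*theta) - 1/2 = 656.1654
(For comparison, the common estimate pi/4 * sqrt(N/k) = 656.6655; the exact maximiser is used here.)
Optimal iterations = 656

656


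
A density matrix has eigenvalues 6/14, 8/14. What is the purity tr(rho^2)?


tr(rho^2) = sum of eigenvalues squared
= (6/14)^2 + (8/14)^2
= (36 + 64) / 196
= 100/196
= 0.5102

0.5102


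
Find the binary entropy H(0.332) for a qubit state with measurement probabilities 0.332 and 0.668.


S = -p*log2(p) - (1-p)*log2(1-p)
p = 0.3320, 1-p = 0.6680
= -0.3320 * log2(0.3320) - 0.6680 * log2(0.6680)
= -(-0.5281) - (-0.3888)
= 0.9170

0.9170


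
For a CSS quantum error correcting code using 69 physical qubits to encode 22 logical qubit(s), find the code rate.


Code rate R = k/n
= 22/69
= 0.3188

0.3188


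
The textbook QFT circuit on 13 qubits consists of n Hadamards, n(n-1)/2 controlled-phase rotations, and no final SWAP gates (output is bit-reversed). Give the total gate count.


Hadamard gates: 13
Controlled rotations: n*(n-1)/2 = 13*12/2 = 78
SWAP gates: 0 (omitted)
Total = 13 + 78
= 91

91


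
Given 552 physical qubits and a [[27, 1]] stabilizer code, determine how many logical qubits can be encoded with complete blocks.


Each code block uses 27 physical qubits for 1 logical qubit(s).
Number of complete blocks = floor(552 / 27) = 20
Logical qubits = 20 * 1
= 20

20


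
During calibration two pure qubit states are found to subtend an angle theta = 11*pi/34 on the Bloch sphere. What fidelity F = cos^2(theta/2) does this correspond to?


For states separated by angle theta on Bloch sphere:
F = cos^2(theta/2)
theta = 11*pi/34 = 1.0164
theta/2 = 0.5082
cos(theta/2) = 0.8736
F = 0.7632

0.7632


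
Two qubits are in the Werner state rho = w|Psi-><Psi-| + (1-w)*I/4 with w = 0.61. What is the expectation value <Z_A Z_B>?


|Psi-> = (|01> - |10>)/sqrt(2)
For the pure Bell state, <Z_A Z_B> = -1 (Bell-state Pauli correlator).
The maximally-mixed part I/4 has tr(I/4 * P tensor P) = 0 for any traceless Pauli P.
So <Z_A Z_B>_rho = w * (-1) + (1 - w) * 0
= 0.61 * (-1)
= -0.6100

-0.6100


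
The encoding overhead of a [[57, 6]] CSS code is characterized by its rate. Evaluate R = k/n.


Code rate R = k/n
= 6/57
= 0.1053

0.1053


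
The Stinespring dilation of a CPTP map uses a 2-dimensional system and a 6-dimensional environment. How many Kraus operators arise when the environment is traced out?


Tracing out the environment in an orthonormal basis {|i>_E} gives Kraus operators K_i = <i|_E U |0>_E.
Number of Kraus operators = dim(H_env) = d_env
= 6

6


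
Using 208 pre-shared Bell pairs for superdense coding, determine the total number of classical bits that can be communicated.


Superdense coding allows 2 classical bits per shared entangled pair.
208 pair(s) -> 2 * 208 = 416 classical bits

416


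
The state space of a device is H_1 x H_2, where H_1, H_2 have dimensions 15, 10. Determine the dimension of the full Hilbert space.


dim(H_1 x H_2) = 15 * 10
= 150

150


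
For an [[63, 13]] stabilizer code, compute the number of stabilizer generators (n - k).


For an [[n,k]] stabilizer code:
Number of stabilizer generators = n - k
= 63 - 13
= 50

50


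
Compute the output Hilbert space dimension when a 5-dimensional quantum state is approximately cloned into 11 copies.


Output space = H^(tensor 11) where dim(H) = 5
dim = 5^11
= 25 (after 2 factors)
= 125 (after 3 factors)
= 625 (after 4 factors)
= 3125 (after 5 factors)
= 15625 (after 6 factors)
= 78125 (after 7 factors)
= 390625 (after 8 factors)
= 1953125 (after 9 factors)
= 9765625 (after 10 factors)
= 48828125 (after 11 factors)
= 48828125

48828125


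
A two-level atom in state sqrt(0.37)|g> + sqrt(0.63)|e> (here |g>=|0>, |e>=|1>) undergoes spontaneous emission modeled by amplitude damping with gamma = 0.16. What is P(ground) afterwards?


For amplitude damping with parameter gamma on state sqrt(a)|0> + sqrt(b)|1>:
alpha^2 = 0.37, beta^2 = 0.63
P(|0>) = alpha^2 + gamma * beta^2
= 0.37 + 0.16 * 0.63
= 0.37 + 0.1008
= 0.4708

0.4708


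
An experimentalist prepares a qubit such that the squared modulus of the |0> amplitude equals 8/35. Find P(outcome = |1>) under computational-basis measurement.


|alpha|^2 = 8/35 = 0.2286
|beta|^2 = 1 - 8/35 = 27/35 = 0.7714
P(|1>) = |beta|^2 = 0.7714

0.7714


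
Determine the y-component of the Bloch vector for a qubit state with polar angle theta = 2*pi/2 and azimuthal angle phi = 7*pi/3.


theta = 3.1416, phi = 7.3304
r_y = sin(theta)*sin(phi) = 0.0000 * 0.8660
r_y = 0.0000

0.0000


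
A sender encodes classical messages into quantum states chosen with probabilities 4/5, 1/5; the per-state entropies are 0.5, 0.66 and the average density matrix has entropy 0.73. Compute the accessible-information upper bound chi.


chi = S(rho) - sum_i p_i * S(rho_i)
Weighted entropy = 4/5 * 0.5 + 1/5 * 0.66
= 0.5320
chi = 0.73 - 0.5320
= 0.1980

0.1980


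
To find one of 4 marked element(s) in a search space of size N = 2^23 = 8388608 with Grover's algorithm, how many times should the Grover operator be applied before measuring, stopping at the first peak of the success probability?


After j Grover iterations the success probability is P(j) = sin^2((2j+1)*theta), where sin(theta) = sqrt(k/N).
N = 2^23 = 8388608, k = 4
sin(theta) = sqrt(k/N) = 0.000690533966
theta = arcsin(sqrt(k/N)) = 0.0006905340209 rad
P(j) reaches its first maximum when (2j+1)*theta is as close as possible to pi/2, i.e. j = round(pi/(4*theta) - 1/2).
pi/(4*theta) - 1/2 = 1136.8779
(For comparison, the common estimate pi/4 * sqrt(N/k) = 1137.3780; the exact maximiser is used here.)
Optimal iterations = 1137

1137


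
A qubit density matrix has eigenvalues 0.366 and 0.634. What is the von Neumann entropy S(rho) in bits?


S = -p*log2(p) - (1-p)*log2(1-p)
p = 0.3660, 1-p = 0.6340
= -0.3660 * log2(0.3660) - 0.6340 * log2(0.6340)
= -(-0.5307) - (-0.4168)
= 0.9476

0.9476


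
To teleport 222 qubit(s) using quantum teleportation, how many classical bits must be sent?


Quantum teleportation requires 2 classical bits per qubit teleported.
222 qubit(s) -> 2 * 222 = 444 classical bits

444


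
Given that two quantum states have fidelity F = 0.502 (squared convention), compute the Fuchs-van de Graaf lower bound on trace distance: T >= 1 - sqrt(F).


Fuchs-van de Graaf (squared-fidelity convention): 1 - sqrt(F) <= T <= sqrt(1 - F).
Lower bound: T >= 1 - sqrt(F)
sqrt(F) = sqrt(0.502) = 0.7085
T >= 1 - 0.7085
T >= 0.2915

0.2915


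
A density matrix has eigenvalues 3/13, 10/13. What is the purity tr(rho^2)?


tr(rho^2) = sum of eigenvalues squared
= (3/13)^2 + (10/13)^2
= (9 + 100) / 169
= 109/169
= 0.6450

0.6450


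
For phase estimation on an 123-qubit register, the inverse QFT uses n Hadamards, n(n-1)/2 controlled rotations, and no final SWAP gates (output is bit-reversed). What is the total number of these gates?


Hadamard gates: 123
Controlled rotations: n*(n-1)/2 = 123*122/2 = 7503
SWAP gates: 0 (omitted)
Total = 123 + 7503
= 7626

7626


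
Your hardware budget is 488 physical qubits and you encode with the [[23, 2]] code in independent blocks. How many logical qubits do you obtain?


Each code block uses 23 physical qubits for 2 logical qubit(s).
Number of complete blocks = floor(488 / 23) = 21
Logical qubits = 21 * 2
= 42

42


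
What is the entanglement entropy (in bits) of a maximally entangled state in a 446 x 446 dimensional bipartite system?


For a maximally entangled state in d x d:
S = log2(d) = log2(446)
= 8.8009

8.8009


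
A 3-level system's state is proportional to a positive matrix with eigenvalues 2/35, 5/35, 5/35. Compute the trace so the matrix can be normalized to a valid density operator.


tr(M) = sum of eigenvalues
= 2/35 + 5/35 + 5/35
= 12/35
= 0.3429

0.3429


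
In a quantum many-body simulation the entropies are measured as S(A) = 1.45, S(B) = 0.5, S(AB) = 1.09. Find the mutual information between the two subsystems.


I(A:B) = S(A) + S(B) - S(AB)
= 1.45 + 0.5 - 1.09
= 0.8600

0.8600


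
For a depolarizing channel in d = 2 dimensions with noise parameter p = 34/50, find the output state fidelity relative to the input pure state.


F = (1-p) + p/d
= (1 - 0.6800) + 0.6800/2
= 0.3200 + 0.3400
= 0.6600

0.6600


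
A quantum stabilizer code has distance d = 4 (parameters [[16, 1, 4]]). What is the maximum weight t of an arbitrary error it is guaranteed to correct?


Code parameters: [[16, 1, 4]], distance d = 4.
Number of correctable errors = floor((d-1)/2)
= floor((4 - 1)/2)
= floor(3/2)
= 1

1


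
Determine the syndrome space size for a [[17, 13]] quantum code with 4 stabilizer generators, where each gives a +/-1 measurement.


Each stabilizer generator gives a binary (+1 or -1) measurement outcome.
With 4 independent generators:
Total syndromes = 2^4
= 16

16


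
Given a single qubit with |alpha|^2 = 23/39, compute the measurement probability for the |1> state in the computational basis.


|alpha|^2 = 23/39 = 0.5897
|beta|^2 = 1 - 23/39 = 16/39 = 0.4103
P(|1>) = |beta|^2 = 0.4103

0.4103


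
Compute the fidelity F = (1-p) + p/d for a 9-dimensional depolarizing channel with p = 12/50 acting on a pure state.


F = (1-p) + p/d
= (1 - 0.2400) + 0.2400/9
= 0.7600 + 0.0267
= 0.7867

0.7867


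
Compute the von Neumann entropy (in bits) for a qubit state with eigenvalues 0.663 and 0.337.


S = -p*log2(p) - (1-p)*log2(1-p)
p = 0.6630, 1-p = 0.3370
= -0.6630 * log2(0.6630) - 0.3370 * log2(0.3370)
= -(-0.3931) - (-0.5288)
= 0.9219

0.9219


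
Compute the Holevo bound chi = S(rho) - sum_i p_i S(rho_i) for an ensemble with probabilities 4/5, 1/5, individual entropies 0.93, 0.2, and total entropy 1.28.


chi = S(rho) - sum_i p_i * S(rho_i)
Weighted entropy = 4/5 * 0.93 + 1/5 * 0.2
= 0.7840
chi = 1.28 - 0.7840
= 0.4960

0.4960


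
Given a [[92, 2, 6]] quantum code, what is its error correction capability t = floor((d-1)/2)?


Code parameters: [[92, 2, 6]], distance d = 6.
Number of correctable errors = floor((d-1)/2)
= floor((6 - 1)/2)
= floor(5/2)
= 2

2


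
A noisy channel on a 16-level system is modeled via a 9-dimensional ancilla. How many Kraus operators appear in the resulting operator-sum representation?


Tracing out the environment in an orthonormal basis {|i>_E} gives Kraus operators K_i = <i|_E U |0>_E.
Number of Kraus operators = dim(H_env) = d_env
= 9

9


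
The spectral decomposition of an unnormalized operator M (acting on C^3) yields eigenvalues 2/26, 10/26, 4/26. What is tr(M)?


tr(M) = sum of eigenvalues
= 2/26 + 10/26 + 4/26
= 16/26
= 0.6154

0.6154


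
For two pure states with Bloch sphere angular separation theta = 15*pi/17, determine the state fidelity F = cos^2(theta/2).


For states separated by angle theta on Bloch sphere:
F = cos^2(theta/2)
theta = 15*pi/17 = 2.7720
theta/2 = 1.3860
cos(theta/2) = 0.1837
F = 0.0338

0.0338


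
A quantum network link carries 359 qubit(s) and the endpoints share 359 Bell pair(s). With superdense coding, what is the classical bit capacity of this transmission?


Superdense coding allows 2 classical bits per shared entangled pair.
359 pair(s) -> 2 * 359 = 718 classical bits

718


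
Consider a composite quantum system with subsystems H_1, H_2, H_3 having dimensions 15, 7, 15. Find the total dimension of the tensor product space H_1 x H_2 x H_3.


dim(H_1 x H_2 x H_3) = 15 * 7 * 15
= 105 * 15
= 1575

1575


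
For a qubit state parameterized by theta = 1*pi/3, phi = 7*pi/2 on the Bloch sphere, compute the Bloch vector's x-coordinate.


theta = 1.0472, phi = 10.9956
r_x = sin(theta)*cos(phi) = 0.8660 * 0.0000
r_x = 0.0000

0.0000


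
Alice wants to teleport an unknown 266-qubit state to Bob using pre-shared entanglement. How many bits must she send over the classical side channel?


Quantum teleportation requires 2 classical bits per qubit teleported.
266 qubit(s) -> 2 * 266 = 532 classical bits

532


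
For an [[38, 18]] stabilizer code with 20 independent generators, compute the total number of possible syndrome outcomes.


Each stabilizer generator gives a binary (+1 or -1) measurement outcome.
With 20 independent generators:
Total syndromes = 2^20
= 1048576

1048576


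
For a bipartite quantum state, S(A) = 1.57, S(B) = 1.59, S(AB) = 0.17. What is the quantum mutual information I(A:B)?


I(A:B) = S(A) + S(B) - S(AB)
= 1.57 + 1.59 - 0.17
= 2.9900

2.9900


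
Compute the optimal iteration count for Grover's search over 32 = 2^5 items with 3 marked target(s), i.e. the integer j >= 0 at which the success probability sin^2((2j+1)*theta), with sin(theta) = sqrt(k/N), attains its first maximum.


After j Grover iterations the success probability is P(j) = sin^2((2j+1)*theta), where sin(theta) = sqrt(k/N).
N = 2^5 = 32, k = 3
sin(theta) = sqrt(k/N) = 0.3061862178
theta = arcsin(sqrt(k/N)) = 0.3111842443 rad
P(j) reaches its first maximum when (2j+1)*theta is as close as possible to pi/2, i.e. j = round(pi/(4*theta) - 1/2).
pi/(4*theta) - 1/2 = 2.0239
(For comparison, the common estimate pi/4 * sqrt(N/k) = 2.5651; the exact maximiser is used here.)
Optimal iterations = 2

2


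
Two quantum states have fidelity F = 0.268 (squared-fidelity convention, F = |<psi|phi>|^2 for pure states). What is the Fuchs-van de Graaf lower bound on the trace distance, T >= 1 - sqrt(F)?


Fuchs-van de Graaf (squared-fidelity convention): 1 - sqrt(F) <= T <= sqrt(1 - F).
Lower bound: T >= 1 - sqrt(F)
sqrt(F) = sqrt(0.268) = 0.5177
T >= 1 - 0.5177
T >= 0.4823

0.4823


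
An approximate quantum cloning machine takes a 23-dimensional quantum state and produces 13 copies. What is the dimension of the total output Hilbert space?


Output space = H^(tensor 13) where dim(H) = 23
dim = 23^13
= 529 (after 2 factors)
= 12167 (after 3 factors)
= 279841 (after 4 factors)
= 6436343 (after 5 factors)
= 148035889 (after 6 factors)
= 3404825447 (after 7 factors)
= 78310985281 (after 8 factors)
= 1801152661463 (after 9 factors)
= 41426511213649 (after 10 factors)
= 952809757913927 (after 11 factors)
= 21914624432020321 (after 12 factors)
= 504036361936467383 (after 13 factors)
= 504036361936467383

504036361936467383


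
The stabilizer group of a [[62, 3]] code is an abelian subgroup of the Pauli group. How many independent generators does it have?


For an [[n,k]] stabilizer code:
Number of stabilizer generators = n - k
= 62 - 3
= 59

59


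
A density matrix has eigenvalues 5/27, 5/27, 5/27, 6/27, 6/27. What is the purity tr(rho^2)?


tr(rho^2) = sum of eigenvalues squared
= (5/27)^2 + (5/27)^2 + (5/27)^2 + (6/27)^2 + (6/27)^2
= (25 + 25 + 25 + 36 + 36) / 729
= 147/729
= 0.2016

0.2016


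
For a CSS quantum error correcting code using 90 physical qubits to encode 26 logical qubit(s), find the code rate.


Code rate R = k/n
= 26/90
= 0.2889

0.2889


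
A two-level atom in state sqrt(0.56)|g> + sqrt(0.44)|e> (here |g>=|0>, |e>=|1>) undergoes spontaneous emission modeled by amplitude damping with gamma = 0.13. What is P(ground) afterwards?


For amplitude damping with parameter gamma on state sqrt(a)|0> + sqrt(b)|1>:
alpha^2 = 0.56, beta^2 = 0.44
P(|0>) = alpha^2 + gamma * beta^2
= 0.56 + 0.13 * 0.44
= 0.56 + 0.0572
= 0.6172

0.6172


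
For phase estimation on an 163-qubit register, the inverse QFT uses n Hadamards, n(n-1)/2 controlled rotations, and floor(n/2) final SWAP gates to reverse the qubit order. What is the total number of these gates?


Hadamard gates: 163
Controlled rotations: n*(n-1)/2 = 163*162/2 = 13203
SWAP gates: floor(n/2) = floor(163/2) = 81
Total = 163 + 13203 + 81
= 13447

13447


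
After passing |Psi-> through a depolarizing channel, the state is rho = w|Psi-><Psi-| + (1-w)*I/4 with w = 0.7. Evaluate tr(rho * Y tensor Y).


|Psi-> = (|01> - |10>)/sqrt(2)
For the pure Bell state, <Y_A Y_B> = -1 (Bell-state Pauli correlator).
The maximally-mixed part I/4 has tr(I/4 * P tensor P) = 0 for any traceless Pauli P.
So <Y_A Y_B>_rho = w * (-1) + (1 - w) * 0
= 0.7 * (-1)
= -0.7000

-0.7000
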